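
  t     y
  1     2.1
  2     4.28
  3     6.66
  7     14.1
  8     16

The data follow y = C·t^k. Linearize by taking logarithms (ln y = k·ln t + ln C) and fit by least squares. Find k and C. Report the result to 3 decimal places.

Taking logs, ln y = k·ln t + ln C, so regress ln y on ln t.
Σln t = 5.8171, Σ(ln t)² = 9.7980, Σln y = 9.5108, Σln t·ln y = 14.0056.
Equations: 9.7980·k + 5.8171·ln C = 14.0056;  5.8171·k + 5·ln C = 9.5108.
Slope k = (n·Σln t·ln y − Σln t·Σln y)/(n·Σ(ln t)² − (Σln t)²) = (5·14.0056 − 5.8171·9.5108)/15.1514 = 0.97037; ln C = (Σln y − k·Σln t)/n = 0.77320, so C = exp(0.77320) = 2.16669.

k = 0.970, C = 2.167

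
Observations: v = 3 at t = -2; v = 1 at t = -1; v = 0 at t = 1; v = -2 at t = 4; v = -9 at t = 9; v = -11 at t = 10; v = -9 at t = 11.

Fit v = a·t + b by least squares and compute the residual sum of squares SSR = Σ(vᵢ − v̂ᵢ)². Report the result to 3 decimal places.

With design matrix X, XᵀX = [[324, 32]; [32, 7]] and Xᵀv = [-305, -27]ᵀ.
det = 324·7 − 32² = 1244.
a = ((-305)·7 − 32·(-27))/1244 = -1271/1244; b = (324·(-27) − 32·(-305))/1244 = 253/311.
Residuals: 89/622, -1039/1244, 259/1244, 396/311, -769/1244, -993/622, 1773/1244; SSR = 9137/1244.

SSR = 7.345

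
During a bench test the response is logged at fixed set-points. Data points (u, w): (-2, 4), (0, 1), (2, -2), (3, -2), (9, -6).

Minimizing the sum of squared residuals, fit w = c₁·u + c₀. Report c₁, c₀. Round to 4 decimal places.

Compute the Gram sums: Σu·u = 98, Σu = 12, Σ1 = 5.
And Σu·w = -72, Σw = -5.
Normal equations: [[98, 12]; [12, 5]]·[c₁, c₀]ᵀ = [-72, -5]ᵀ.
Eliminating c₀: 5·(row 1) − 12·(row 2) gives 346·c₁ = 5·(-72) − 12·(-5) = -300, so c₁ = -150/173.
Then c₀ = ((-5) − 12·(-150/173))/5 = 187/173.

c₁ = -0.8671, c₀ = 1.0809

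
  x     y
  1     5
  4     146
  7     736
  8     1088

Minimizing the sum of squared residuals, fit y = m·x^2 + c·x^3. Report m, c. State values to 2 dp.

m = 1.24, c = 1.97

Setting ∂/∂m … = 0 gives: 6754·m + 50600·c = 108037;  50600·m + 383890·c = 818853.
(Σx^2·x^2 = 6754, Σx^2·x^3 = 50600, Σx^3·x^3 = 383890, Σx^2·y = 108037, Σx^3·y = 818853.)
Eliminating c: 383890·(row 1) − 50600·(row 2) gives 32433060·m = 383890·108037 − 50600·818853 = 40362130, so m = 4036213/3243306.
Then c = (818853 − 50600·(4036213/3243306))/383890 = 2902771/1474230.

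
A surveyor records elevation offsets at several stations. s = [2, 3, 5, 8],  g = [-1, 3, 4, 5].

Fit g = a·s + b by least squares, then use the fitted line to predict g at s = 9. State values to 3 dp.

The normal system XᵀX·[a, b]ᵀ = Xᵀg is [[102, 18]; [18, 4]]·[a, b]ᵀ = [67, 11]ᵀ.
Determinant 102·4 − 18² = 84.
a = (67·4 − 18·11)/84 = 5/6; b = (102·11 − 18·67)/84 = -1.
At s = 9: ĝ = (5/6)·(9) + (-1)·(1) = 13/2.

ĝ = 6.500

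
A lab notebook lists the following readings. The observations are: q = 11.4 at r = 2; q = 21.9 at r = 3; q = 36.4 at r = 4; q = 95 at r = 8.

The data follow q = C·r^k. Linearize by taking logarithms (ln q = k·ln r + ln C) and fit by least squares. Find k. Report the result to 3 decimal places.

With ln qᵢ as the transformed response and ln rᵢ as the regressor:
Σln r = 5.2575, Σ(ln r)² = 7.9333, Σln q = 13.6685, Σln r·ln q = 19.5304.
Equations: 7.9333·k + 5.2575·ln C = 19.5304;  5.2575·k + 4·ln C = 13.6685.
Slope k = (n·Σln r·ln q − Σln r·Σln q)/(n·Σ(ln r)² − (Σln r)²) = (4·19.5304 − 5.2575·13.6685)/4.0919 = 1.52963; ln C = (Σln q − k·Σln r)/n = 1.40663.

k = 1.530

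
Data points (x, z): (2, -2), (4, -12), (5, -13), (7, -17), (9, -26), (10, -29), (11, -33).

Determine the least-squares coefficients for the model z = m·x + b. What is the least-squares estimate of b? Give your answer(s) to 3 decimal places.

Compute the Gram sums: Σx·x = 396, Σx = 48, Σ1 = 7.
Moment sums: Σx·z = -1123, Σz = -132.
Δ = 396·7 − 48² = 468.
m = ((-1123)·7 − 48·(-132))/468 = -1525/468; b = (396·(-132) − 48·(-1123))/468 = 136/39.

b = 3.487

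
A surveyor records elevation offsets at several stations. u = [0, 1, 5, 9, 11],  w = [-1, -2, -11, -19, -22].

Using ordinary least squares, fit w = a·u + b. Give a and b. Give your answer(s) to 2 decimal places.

a = -1.98, b = -0.69

Normal-equation sums: Σu·u = 228, Σu = 26, Σ1 = 5.
And Σu·w = -470, Σw = -55.
Normal equations: [[228, 26]; [26, 5]]·[a, b]ᵀ = [-470, -55]ᵀ.
Eliminating b: 5·(row 1) − 26·(row 2) gives 464·a = 5·(-470) − 26·(-55) = -920, so a = -115/58.
Then b = ((-55) − 26·(-115/58))/5 = -20/29.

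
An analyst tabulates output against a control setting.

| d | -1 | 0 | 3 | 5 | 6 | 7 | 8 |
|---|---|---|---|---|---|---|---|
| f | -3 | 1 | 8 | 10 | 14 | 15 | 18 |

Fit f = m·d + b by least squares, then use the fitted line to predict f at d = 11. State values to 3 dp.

f̂ = 24.361

Normal-equation sums: Σd·d = 184, Σd = 28, Σ1 = 7.
Right-hand side: Σd·f = 410, Σf = 63.
So XᵀX·[m, b]ᵀ = Xᵀf: [[184, 28]; [28, 7]]·[m, b]ᵀ = [410, 63]ᵀ.
Eliminating b: 7·(row 1) − 28·(row 2) gives 504·m = 7·410 − 28·63 = 1106, so m = 79/36.
Then b = (63 − 28·(79/36))/7 = 2/9.
At d = 11: f̂ = (79/36)·(11) + (2/9)·(1) = 877/36.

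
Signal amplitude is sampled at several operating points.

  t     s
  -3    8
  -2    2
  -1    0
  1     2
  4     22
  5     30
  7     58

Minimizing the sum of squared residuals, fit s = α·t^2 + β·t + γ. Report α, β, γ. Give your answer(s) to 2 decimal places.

α = 1.06, β = 0.85, γ = 0.19

Normal-equation sums: Σt^2·t^2 = 3381, Σt^2·t = 497, Σt^2 = 105, Σt·t = 105, Σt = 11, Σ1 = 7.
And Σt^2·s = 4026, Σt·s = 618, Σs = 122.
Normal equations: [[3381, 497, 105]; [497, 105, 11]; [105, 11, 7]]·[α, β, γ]ᵀ = [4026, 618, 122]ᵀ.
Solving the 3×3 system (Gaussian elimination) gives α = 89414/84329, β = 10200/12047, γ = 2332/12047.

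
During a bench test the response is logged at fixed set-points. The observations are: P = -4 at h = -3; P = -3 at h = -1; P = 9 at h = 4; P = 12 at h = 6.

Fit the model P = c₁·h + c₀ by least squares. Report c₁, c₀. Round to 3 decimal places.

Compute the Gram sums: Σh·h = 62, Σh = 6, Σ1 = 4.
Right-hand side: Σh·P = 123, ΣP = 14.
MᵀM·[c₁, c₀]ᵀ = MᵀP becomes [[62, 6]; [6, 4]]·[c₁, c₀]ᵀ = [123, 14]ᵀ.
Determinant 62·4 − 6² = 212.
c₁ = (123·4 − 6·14)/212 = 102/53; c₀ = (62·14 − 6·123)/212 = 65/106.

c₁ = 1.925, c₀ = 0.613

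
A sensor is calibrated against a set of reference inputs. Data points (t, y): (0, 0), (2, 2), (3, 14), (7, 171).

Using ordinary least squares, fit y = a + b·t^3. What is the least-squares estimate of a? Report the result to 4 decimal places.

Compute the Gram sums: Σ1 = 4, Σt^3 = 378, Σt^3·t^3 = 118442.
Moment sums: Σy = 187, Σt^3·y = 59047.
Δ = 4·118442 − 378² = 330884.
a = (187·118442 − 378·59047)/330884 = -42778/82721; b = (4·59047 − 378·187)/330884 = 82751/165442.

a = -0.5171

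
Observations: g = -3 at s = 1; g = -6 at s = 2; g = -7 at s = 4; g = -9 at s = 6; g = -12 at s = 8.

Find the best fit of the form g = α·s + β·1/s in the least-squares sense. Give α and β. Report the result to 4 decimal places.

The normal system MᵀM·[α, β]ᵀ = Mᵀg is [[121, 5]; [5, 781/576]]·[α, β]ᵀ = [-193, -43/4]ᵀ.
det = 121·(781/576) − 5² = 80101/576.
α = ((-193)·(781/576) − 5·(-43/4))/(80101/576) = -119773/80101; β = (121·(-43/4) − 5·(-193))/(80101/576) = -193392/80101.

α = -1.4953, β = -2.4144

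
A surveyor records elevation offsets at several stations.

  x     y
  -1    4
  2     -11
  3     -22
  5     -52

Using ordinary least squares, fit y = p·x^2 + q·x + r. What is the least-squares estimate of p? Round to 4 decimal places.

With design matrix A, AᵀA = [[723, 159, 39]; [159, 39, 9]; [39, 9, 4]] and Aᵀy = [-1538, -352, -81]ᵀ.
Inverting the 3×3 Gram matrix, [p, q, r]ᵀ = [-43/30, -541/150, 46/25]ᵀ.

p = -1.4333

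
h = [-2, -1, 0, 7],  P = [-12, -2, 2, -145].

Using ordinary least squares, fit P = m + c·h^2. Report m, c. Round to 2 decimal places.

m = 1.00, c = -2.98

From the data, Σ1 = 4, Σh^2 = 54, Σh^2·h^2 = 2418.
Right-hand side: ΣP = -157, Σh^2·P = -7155.
MᵀM·[m, c]ᵀ = MᵀP becomes [[4, 54]; [54, 2418]]·[m, c]ᵀ = [-157, -7155]ᵀ.
Determinant 4·2418 − 54² = 6756.
m = ((-157)·2418 − 54·(-7155))/6756 = 562/563; c = (4·(-7155) − 54·(-157))/6756 = -3357/1126.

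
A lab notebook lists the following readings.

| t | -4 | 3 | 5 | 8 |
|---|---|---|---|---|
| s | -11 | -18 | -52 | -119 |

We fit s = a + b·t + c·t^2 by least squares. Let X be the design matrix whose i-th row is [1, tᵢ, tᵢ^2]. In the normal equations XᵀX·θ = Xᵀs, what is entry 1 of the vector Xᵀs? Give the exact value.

Entry 1 ↔ basis 1, so (Xᵀs)_{1} = Σᵢ sᵢ = (1)·(-11) + (1)·(-18) + (1)·(-52) + (1)·(-119) = -200.

-200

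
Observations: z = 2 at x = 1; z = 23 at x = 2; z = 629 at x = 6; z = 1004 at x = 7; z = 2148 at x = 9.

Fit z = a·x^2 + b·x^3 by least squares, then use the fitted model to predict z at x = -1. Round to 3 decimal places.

ẑ = -3.612

Setting ∂/∂a … = 0 gives: 10275·a + 83665·b = 245922;  83665·a + 695811·b = 2046314.
(Σx^2·x^2 = 10275, Σx^2·x^3 = 83665, Σx^3·x^3 = 695811, Σx^2·z = 245922, Σx^3·z = 2046314.)
Determinant 10275·695811 − 83665² = 149625800.
a = (245922·695811 − 83665·2046314)/149625800 = -22407017/37406450; b = (10275·2046314 − 83665·245922)/149625800 = 22540611/7481290.
At x = -1: ẑ = (-22407017/37406450)·(1) + (22540611/7481290)·(-1) = -67555036/18703225.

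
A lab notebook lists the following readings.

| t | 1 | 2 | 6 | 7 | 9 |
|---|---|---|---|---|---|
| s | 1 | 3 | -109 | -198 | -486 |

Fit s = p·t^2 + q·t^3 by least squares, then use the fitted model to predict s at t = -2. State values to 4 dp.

Sums needed: Σt^2·t^2 = 10275, Σt^2·t^3 = 83665, Σt^3·t^3 = 695811.
And Σt^2·s = -52979, Σt^3·s = -445727.
XᵀX·[p, q]ᵀ = Xᵀs becomes [[10275, 83665]; [83665, 695811]]·[p, q]ᵀ = [-52979, -445727]ᵀ.
Δ = 10275·695811 − 83665² = 149625800.
p = ((-52979)·695811 − 83665·(-445727))/149625800 = 214189243/74812900; q = (10275·(-445727) − 83665·(-52979))/149625800 = -14735689/14962580.
At t = -2: ŝ = (214189243/74812900)·(4) + (-14735689/14962580)·(-8) = 361546133/18703225.

ŝ = 19.3307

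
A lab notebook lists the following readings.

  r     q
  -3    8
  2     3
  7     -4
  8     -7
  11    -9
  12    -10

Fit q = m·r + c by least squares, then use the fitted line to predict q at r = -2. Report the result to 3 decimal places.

With design matrix X, XᵀX = [[391, 37]; [37, 6]] and Xᵀq = [-321, -19]ᵀ.
Determinant 391·6 − 37² = 977.
m = ((-321)·6 − 37·(-19))/977 = -1223/977; c = (391·(-19) − 37·(-321))/977 = 4448/977.
At r = -2: q̂ = (-1223/977)·(-2) + (4448/977)·(1) = 6894/977.

q̂ = 7.056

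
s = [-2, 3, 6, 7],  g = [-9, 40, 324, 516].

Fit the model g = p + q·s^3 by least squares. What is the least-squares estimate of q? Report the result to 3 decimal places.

q = 1.499

The normal equations are: 4·p + 578·q = 871;  578·p + 165098·q = 248124.
Eliminating q: 165098·(row 1) − 578·(row 2) gives 326308·p = 165098·871 − 578·248124 = 384686, so p = 192343/163154.
Then q = (248124 − 578·(192343/163154))/165098 = 244529/163154.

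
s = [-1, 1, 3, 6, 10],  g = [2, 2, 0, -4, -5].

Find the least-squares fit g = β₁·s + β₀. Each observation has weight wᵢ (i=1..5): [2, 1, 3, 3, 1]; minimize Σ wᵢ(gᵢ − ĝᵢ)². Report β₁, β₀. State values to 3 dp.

The normal system XᵀWX·[β₁, β₀]ᵀ = XᵀWg is [[238, 36]; [36, 10]]·[β₁, β₀]ᵀ = [-124, -11]ᵀ.
Δ = 238·10 − 36² = 1084.
β₁ = ((-124)·10 − 36·(-11))/1084 = -211/271; β₀ = (238·(-11) − 36·(-124))/1084 = 923/542.

β₁ = -0.779, β₀ = 1.703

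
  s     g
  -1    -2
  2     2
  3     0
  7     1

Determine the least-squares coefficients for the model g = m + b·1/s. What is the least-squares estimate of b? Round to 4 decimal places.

The normal equations are: 4·m + (-1/42)·b = 1;  (-1/42)·m + (2437/1764)·b = 22/7.
Determinant 4·(2437/1764) − (-1/42)² = 1083/196.
m = (1·(2437/1764) − (-1/42)·(22/7))/(1083/196) = 2569/9747; b = (4·(22/7) − (-1/42)·1)/(1083/196) = 7406/3249.

b = 2.2795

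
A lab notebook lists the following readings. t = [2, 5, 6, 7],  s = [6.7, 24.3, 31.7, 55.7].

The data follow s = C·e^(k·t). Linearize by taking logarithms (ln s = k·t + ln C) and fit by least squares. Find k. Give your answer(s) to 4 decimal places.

With ln sᵢ as the transformed response and tᵢ as the regressor:
Σt = 20.0000, Σ(t)² = 114.0000, Σln s = 12.5689, Σt·ln s = 68.6344.
Equations: 114.0000·k + 20.0000·ln C = 68.6344;  20.0000·k + 4·ln C = 12.5689.
Δ = 114.0000·4 − (20.0000)² = 56.0000; k = (68.6344·4 − 20.0000·12.5689)/56.0000 = 0.41357, ln C = (114.0000·12.5689 − 20.0000·68.6344)/56.0000 = 1.07438.

k = 0.4136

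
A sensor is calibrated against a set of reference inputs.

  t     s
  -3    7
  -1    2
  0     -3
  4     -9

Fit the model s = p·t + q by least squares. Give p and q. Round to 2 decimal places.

The normal system MᵀM·[p, q]ᵀ = Mᵀs is [[26, 0]; [0, 4]]·[p, q]ᵀ = [-59, -3]ᵀ.
det = 26·4 − 0² = 104.
p = ((-59)·4 − 0·(-3))/104 = -59/26; q = (26·(-3) − 0·(-59))/104 = -3/4.

p = -2.27, q = -0.75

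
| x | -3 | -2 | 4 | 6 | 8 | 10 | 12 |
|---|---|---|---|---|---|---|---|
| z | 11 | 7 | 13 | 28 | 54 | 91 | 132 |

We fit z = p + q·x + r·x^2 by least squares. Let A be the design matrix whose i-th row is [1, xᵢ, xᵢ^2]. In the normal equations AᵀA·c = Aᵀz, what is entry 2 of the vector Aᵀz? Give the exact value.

3099

Entry 2 ↔ basis x, so (Aᵀz)_{2} = Σᵢ (x)·zᵢ = (-3)·(11) + (-2)·(7) + (4)·(13) + (6)·(28) + (8)·(54) + (10)·(91) + (12)·(132) = 3099.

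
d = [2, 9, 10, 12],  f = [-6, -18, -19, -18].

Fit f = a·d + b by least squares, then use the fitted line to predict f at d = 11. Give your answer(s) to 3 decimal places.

Sums needed: Σd·d = 329, Σd = 33, Σ1 = 4.
And Σd·f = -580, Σf = -61.
Δ = 329·4 − 33² = 227.
a = ((-580)·4 − 33·(-61))/227 = -307/227; b = (329·(-61) − 33·(-580))/227 = -929/227.
At d = 11: f̂ = (-307/227)·(11) + (-929/227)·(1) = -4306/227.

f̂ = -18.969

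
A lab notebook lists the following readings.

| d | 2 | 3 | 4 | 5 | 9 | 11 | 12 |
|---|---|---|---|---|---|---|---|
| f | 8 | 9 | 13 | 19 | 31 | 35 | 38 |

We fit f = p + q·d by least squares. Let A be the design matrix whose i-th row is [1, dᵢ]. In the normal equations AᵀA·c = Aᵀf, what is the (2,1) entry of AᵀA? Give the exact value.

Row 2 ↔ basis d, column 1 ↔ basis 1, so (AᵀA)_{2,1} = Σᵢ d = (2)·(1) + (3)·(1) + (4)·(1) + (5)·(1) + (9)·(1) + (11)·(1) + (12)·(1) = 46.

46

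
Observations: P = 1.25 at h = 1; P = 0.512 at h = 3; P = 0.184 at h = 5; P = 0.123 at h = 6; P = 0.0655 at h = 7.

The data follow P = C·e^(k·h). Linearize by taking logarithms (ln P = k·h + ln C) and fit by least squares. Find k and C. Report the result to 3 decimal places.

k = -0.486, C = 2.110

Linearized form: ln P = k·h + ln C. From the 5 transformed points,
XᵀX = [[120.0000, 22.0000]; [22.0000, 5]], rhs = [-41.9026, -6.9604]ᵀ  (here Σh = 22.0000, Σ(h)² = 120.0000, Σln P = -6.9604, Σh·ln P = -41.9026).
Δ = 120.0000·5 − (22.0000)² = 116.0000; k = (-41.9026·5 − 22.0000·-6.9604)/116.0000 = -0.48607, ln C = (120.0000·-6.9604 − 22.0000·-41.9026)/116.0000 = 0.74665, so C = exp(0.74665) = 2.10992.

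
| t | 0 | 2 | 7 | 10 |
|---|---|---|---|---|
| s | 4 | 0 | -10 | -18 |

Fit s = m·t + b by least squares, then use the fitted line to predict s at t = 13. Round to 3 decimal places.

ŝ = -23.880

With design matrix A, AᵀA = [[153, 19]; [19, 4]] and Aᵀs = [-250, -24]ᵀ.
Eliminating b: 4·(row 1) − 19·(row 2) gives 251·m = 4·(-250) − 19·(-24) = -544, so m = -544/251.
Then b = ((-24) − 19·(-544/251))/4 = 1078/251.
At t = 13: ŝ = (-544/251)·(13) + (1078/251)·(1) = -5994/251.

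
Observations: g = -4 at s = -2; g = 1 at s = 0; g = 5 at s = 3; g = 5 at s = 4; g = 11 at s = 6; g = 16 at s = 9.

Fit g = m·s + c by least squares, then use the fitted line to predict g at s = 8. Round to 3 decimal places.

ĝ = 13.882

Normal-equation sums: Σs·s = 146, Σs = 20, Σ1 = 6.
For Aᵀg: Σs·g = 253, Σg = 34.
det = 146·6 − 20² = 476.
m = (253·6 − 20·34)/476 = 419/238; c = (146·34 − 20·253)/476 = -24/119.
At s = 8: ĝ = (419/238)·(8) + (-24/119)·(1) = 236/17.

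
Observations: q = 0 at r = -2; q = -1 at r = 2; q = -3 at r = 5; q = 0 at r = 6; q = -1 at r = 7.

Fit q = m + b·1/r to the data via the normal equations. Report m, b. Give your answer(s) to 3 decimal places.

m = -0.861, b = -1.367

AᵀA·[m, b]ᵀ = Aᵀq reads: 5·m + (107/210)·b = -5;  (107/210)·m + (25939/44100)·b = -87/70.
det = 5·(25939/44100) − (107/210)² = 59123/22050.
m = ((-5)·(25939/44100) − (107/210)·(-87/70))/(59123/22050) = -50884/59123; b = (5·(-87/70) − (107/210)·(-5))/(59123/22050) = -80850/59123.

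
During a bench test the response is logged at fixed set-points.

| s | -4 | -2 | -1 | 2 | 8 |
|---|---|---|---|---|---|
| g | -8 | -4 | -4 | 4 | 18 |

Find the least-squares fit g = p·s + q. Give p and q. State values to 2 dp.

From the data, Σs·s = 89, Σs = 3, Σ1 = 5.
And Σs·g = 196, Σg = 6.
AᵀA·[p, q]ᵀ = Aᵀg becomes [[89, 3]; [3, 5]]·[p, q]ᵀ = [196, 6]ᵀ.
Eliminating q: 5·(row 1) − 3·(row 2) gives 436·p = 5·196 − 3·6 = 962, so p = 481/218.
Then q = (6 − 3·(481/218))/5 = -27/218.

p = 2.21, q = -0.12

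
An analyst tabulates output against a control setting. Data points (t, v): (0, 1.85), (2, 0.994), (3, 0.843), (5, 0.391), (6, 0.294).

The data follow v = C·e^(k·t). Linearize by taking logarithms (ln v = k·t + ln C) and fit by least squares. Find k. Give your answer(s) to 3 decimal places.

Taking logs, ln v = k·t + ln C, so regress ln v on t.
Sums: Σt = 16.0000, Σ(t)² = 74.0000, Σln v = -1.7248, Σt·ln v = -12.5647.
Normal system: [[74.0000, 16.0000]; [16.0000, 5]]·[k, ln C]ᵀ = [-12.5647, -1.7248]ᵀ.
Δ = 74.0000·5 − (16.0000)² = 114.0000; k = (-12.5647·5 − 16.0000·-1.7248)/114.0000 = -0.30900, ln C = (74.0000·-1.7248 − 16.0000·-12.5647)/114.0000 = 0.64383.

k = -0.309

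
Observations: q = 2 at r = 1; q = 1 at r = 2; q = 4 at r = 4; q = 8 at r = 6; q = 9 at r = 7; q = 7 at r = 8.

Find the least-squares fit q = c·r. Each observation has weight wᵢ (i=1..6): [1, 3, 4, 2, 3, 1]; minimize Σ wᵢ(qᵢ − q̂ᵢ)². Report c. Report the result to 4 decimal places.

c = 1.1472

From the data, Σwᵢ·r·r = 360.
Right-hand side: Σwᵢ·r·q = 413.
MᵀWM·[c]ᵀ = MᵀWq becomes [[360]]·[c]ᵀ = [413]ᵀ.
c = 413/360 = 1.14722.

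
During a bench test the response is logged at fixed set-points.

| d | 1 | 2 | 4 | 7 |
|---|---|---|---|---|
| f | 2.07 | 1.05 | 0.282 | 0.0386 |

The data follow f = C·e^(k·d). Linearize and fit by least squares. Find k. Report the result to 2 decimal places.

k = -0.66

With ln fᵢ as the transformed response and dᵢ as the regressor:
Σd = 14.0000, Σ(d)² = 70.0000, Σln f = -3.7440, Σd·ln f = -27.0198.
Equations: 70.0000·k + 14.0000·ln C = -27.0198;  14.0000·k + 4·ln C = -3.7440.
Solving (det = 84.0000): k = -0.66265, ln C = 1.38329.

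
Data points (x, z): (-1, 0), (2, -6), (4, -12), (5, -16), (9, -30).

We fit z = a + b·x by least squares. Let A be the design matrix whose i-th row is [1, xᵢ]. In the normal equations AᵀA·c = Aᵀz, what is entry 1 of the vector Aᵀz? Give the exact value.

Entry 1 ↔ basis 1, so (Aᵀz)_{1} = Σᵢ zᵢ = (1)·(0) + (1)·(-6) + (1)·(-12) + (1)·(-16) + (1)·(-30) = -64.

-64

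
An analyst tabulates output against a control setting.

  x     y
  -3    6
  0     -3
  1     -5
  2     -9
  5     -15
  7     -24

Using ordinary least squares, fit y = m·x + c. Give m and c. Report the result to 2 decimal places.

m = -2.88, c = -2.58

AᵀA·[m, c]ᵀ = Aᵀy reads: 88·m + 12·c = -284;  12·m + 6·c = -50.
(Σx·x = 88, Σx = 12, Σ1 = 6, Σx·y = -284, Σy = -50.)
det = 88·6 − 12² = 384.
m = ((-284)·6 − 12·(-50))/384 = -23/8; c = (88·(-50) − 12·(-284))/384 = -31/12.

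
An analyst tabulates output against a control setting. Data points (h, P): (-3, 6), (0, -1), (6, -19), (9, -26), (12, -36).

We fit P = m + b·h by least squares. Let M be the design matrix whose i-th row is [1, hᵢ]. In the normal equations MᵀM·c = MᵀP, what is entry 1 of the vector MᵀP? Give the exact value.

Entry 1 ↔ basis 1, so (MᵀP)_{1} = Σᵢ Pᵢ = (1)·(6) + (1)·(-1) + (1)·(-19) + (1)·(-26) + (1)·(-36) = -76.

-76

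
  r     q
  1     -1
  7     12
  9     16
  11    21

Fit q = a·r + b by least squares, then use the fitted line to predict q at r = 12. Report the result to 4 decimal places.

q̂ = 22.8929

From the data, Σr·r = 252, Σr = 28, Σ1 = 4.
And Σr·q = 458, Σq = 48.
So MᵀM·[a, b]ᵀ = Mᵀq: [[252, 28]; [28, 4]]·[a, b]ᵀ = [458, 48]ᵀ.
Determinant 252·4 − 28² = 224.
a = (458·4 − 28·48)/224 = 61/28; b = (252·48 − 28·458)/224 = -13/4.
At r = 12: q̂ = (61/28)·(12) + (-13/4)·(1) = 641/28.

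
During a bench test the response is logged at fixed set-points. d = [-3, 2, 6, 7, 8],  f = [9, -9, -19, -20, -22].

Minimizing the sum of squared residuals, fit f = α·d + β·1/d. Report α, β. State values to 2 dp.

Entries of MᵀM: Σd·d = 162, Σd·1/d = 5, Σ1/d·1/d = 11993/28224.
Moment sums: Σd·f = -475, Σ1/d·f = -1367/84.
So MᵀM·[α, β]ᵀ = Mᵀf: [[162, 5]; [5, 11993/28224]]·[α, β]ᵀ = [-475, -1367/84]ᵀ.
Eliminating β: (11993/28224)·(row 1) − 5·(row 2) gives (68737/1568)·α = (11993/28224)·(-475) − 5·(-1367/84) = -3400115/28224, so α = -3400115/1237266.
Then β = ((-1367/84) − 5·(-3400115/1237266))/(11993/28224) = -409808/68737.

α = -2.75, β = -5.96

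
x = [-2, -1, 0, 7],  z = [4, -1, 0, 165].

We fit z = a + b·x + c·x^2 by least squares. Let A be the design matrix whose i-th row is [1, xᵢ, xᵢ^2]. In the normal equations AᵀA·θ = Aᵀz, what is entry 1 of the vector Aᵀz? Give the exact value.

168

Entry 1 ↔ basis 1, so (Aᵀz)_{1} = Σᵢ zᵢ = (1)·(4) + (1)·(-1) + (1)·(0) + (1)·(165) = 168.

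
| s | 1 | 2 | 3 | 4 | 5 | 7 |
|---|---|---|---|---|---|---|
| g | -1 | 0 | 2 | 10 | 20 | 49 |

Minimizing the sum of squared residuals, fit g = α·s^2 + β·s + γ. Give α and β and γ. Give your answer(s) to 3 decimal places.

Setting ∂/∂α … = 0 gives: 3380·α + 568·β + 104·γ = 3078;  568·α + 104·β + 22·γ = 488;  104·α + 22·β + 6·γ = 80.
Inverting the 3×3 Gram matrix, [α, β, γ]ᵀ = [67/42, -464/105, 66/35]ᵀ.

α = 1.595, β = -4.419, γ = 1.886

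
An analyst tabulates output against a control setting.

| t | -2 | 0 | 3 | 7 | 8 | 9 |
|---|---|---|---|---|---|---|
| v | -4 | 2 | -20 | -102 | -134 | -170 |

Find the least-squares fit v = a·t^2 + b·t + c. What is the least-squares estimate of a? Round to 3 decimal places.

The normal equations are: 13155·a + 1603·b + 207·c = -27540;  1603·a + 207·b + 25·c = -3368;  207·a + 25·b + 6·c = -428.
Inverting the 3×3 Gram matrix, [a, b, c]ᵀ = [-19111/9552, -3193/3184, 8933/4776]ᵀ.

a = -2.001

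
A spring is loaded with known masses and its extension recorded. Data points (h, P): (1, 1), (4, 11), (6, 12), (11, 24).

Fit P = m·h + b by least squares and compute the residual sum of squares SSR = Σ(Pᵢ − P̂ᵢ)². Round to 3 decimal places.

From the data, Σh·h = 174, Σh = 22, Σ1 = 4.
Right-hand side: Σh·P = 381, ΣP = 48.
det = 174·4 − 22² = 212.
m = (381·4 − 22·48)/212 = 117/53; b = (174·48 − 22·381)/212 = -15/106.
Residuals: -113/106, 245/106, -117/106, -15/106; SSR = 409/53.

SSR = 7.717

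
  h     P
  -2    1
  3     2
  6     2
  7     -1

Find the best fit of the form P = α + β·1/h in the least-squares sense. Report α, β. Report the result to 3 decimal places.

α = 0.981, β = 0.530

Compute the Gram sums: Σ1 = 4, Σ1/h = 1/7, Σ1/h·1/h = 361/882.
Moment sums: ΣP = 4, Σ1/h·P = 5/14.
Normal equations: [[4, 1/7]; [1/7, 361/882]]·[α, β]ᵀ = [4, 5/14]ᵀ.
Determinant 4·(361/882) − (1/7)² = 713/441.
α = (4·(361/882) − (1/7)·(5/14))/(713/441) = 1399/1426; β = (4·(5/14) − (1/7)·4)/(713/441) = 378/713.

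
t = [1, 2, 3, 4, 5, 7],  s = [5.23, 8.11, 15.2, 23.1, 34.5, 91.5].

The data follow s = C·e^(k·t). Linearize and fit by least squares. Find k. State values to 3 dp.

k = 0.476

Linearized form: ln s = k·t + ln C. From the 6 transformed points,
Sums: Σt = 22.0000, Σ(t)² = 104.0000, Σln s = 17.6659, Σt·ln s = 75.8830.
Normal system: [[104.0000, 22.0000]; [22.0000, 6]]·[k, ln C]ᵀ = [75.8830, 17.6659]ᵀ.
Solving (det = 140.0000): k = 0.47605, ln C = 1.19880.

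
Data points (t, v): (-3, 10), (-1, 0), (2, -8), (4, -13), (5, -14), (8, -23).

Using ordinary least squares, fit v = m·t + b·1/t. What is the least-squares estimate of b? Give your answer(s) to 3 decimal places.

b = 1.266

Entries of AᵀA: Σt·t = 119, Σt·1/t = 6, Σ1/t·1/t = 21301/14400.
Right-hand side: Σt·v = -352, Σ1/t·v = -1951/120.
AᵀA·[m, b]ᵀ = Aᵀv becomes [[119, 6]; [6, 21301/14400]]·[m, b]ᵀ = [-352, -1951/120]ᵀ.
Eliminating b: (21301/14400)·(row 1) − 6·(row 2) gives (2016419/14400)·m = (21301/14400)·(-352) − 6·(-1951/120) = -380827/900, so m = -6093232/2016419.
Then b = ((-1951/120) − 6·(-6093232/2016419))/(21301/14400) = 2552520/2016419.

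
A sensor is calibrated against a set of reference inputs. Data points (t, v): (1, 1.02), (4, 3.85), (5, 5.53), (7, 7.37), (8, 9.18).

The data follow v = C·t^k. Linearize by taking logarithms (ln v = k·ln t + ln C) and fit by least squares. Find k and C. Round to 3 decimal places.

With ln vᵢ as the transformed response and ln tᵢ as the regressor:
Σln t = 7.0211, Σ(ln t)² = 12.6227, Σln v = 7.2925, Σln t·ln v = 13.1182.
Equations: 12.6227·k + 7.0211·ln C = 13.1182;  7.0211·k + 5·ln C = 7.2925.
Solving (det = 13.8181): k = 1.04138, ln C = -0.00382, so C = exp(-0.00382) = 0.99619.

k = 1.041, C = 0.996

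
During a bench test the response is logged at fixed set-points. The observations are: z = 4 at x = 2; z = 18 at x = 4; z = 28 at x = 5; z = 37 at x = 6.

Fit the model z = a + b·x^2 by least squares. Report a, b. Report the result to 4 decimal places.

AᵀA·[a, b]ᵀ = Aᵀz reads: 4·a + 81·b = 87;  81·a + 2193·b = 2336.
(Σ1 = 4, Σx^2 = 81, Σx^2·x^2 = 2193, Σz = 87, Σx^2·z = 2336.)
Determinant 4·2193 − 81² = 2211.
a = (87·2193 − 81·2336)/2211 = 525/737; b = (4·2336 − 81·87)/2211 = 2297/2211.

a = 0.7123, b = 1.0389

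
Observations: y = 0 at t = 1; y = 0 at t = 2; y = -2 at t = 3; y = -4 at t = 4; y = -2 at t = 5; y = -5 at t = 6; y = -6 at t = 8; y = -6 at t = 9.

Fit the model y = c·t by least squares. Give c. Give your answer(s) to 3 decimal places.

c = -0.695

Entries of MᵀM: Σt·t = 236.
Right-hand side: Σt·y = -164.
Hence c = -164 / 236 ≈ -0.694915.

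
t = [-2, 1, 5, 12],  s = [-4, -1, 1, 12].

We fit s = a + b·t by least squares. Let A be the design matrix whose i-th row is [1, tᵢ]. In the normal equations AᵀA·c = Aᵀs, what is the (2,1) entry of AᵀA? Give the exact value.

16

Row 2 ↔ basis t, column 1 ↔ basis 1, so (AᵀA)_{2,1} = Σᵢ t = (-2)·(1) + (1)·(1) + (5)·(1) + (12)·(1) = 16.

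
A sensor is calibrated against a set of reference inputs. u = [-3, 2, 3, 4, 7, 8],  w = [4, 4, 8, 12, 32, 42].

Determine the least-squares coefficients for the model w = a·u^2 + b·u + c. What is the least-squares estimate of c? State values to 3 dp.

Normal-equation sums: Σu^2·u^2 = 6931, Σu^2·u = 927, Σu^2 = 151, Σu·u = 151, Σu = 21, Σ1 = 6.
And Σu^2·w = 4572, Σu·w = 628, Σw = 102.
So AᵀA·[a, b, c]ᵀ = Aᵀw: [[6931, 927, 151]; [927, 151, 21]; [151, 21, 6]]·[a, b, c]ᵀ = [4572, 628, 102]ᵀ.
Solving the 3×3 system (Gaussian elimination) gives a = 71091/125756, b = 74195/125756, c = 44523/62878.

c = 0.708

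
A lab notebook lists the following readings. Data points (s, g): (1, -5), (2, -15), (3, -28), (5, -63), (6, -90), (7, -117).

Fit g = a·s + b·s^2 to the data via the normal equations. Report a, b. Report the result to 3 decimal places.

Sums needed: Σs·s = 124, Σs·s^2 = 720, Σs^2·s^2 = 4420.
Moment sums: Σs·g = -1793, Σs^2·g = -10865.
Normal equations: [[124, 720]; [720, 4420]]·[a, b]ᵀ = [-1793, -10865]ᵀ.
Determinant 124·4420 − 720² = 29680.
a = ((-1793)·4420 − 720·(-10865))/29680 = -5113/1484; b = (124·(-10865) − 720·(-1793))/29680 = -2815/1484.

a = -3.445, b = -1.897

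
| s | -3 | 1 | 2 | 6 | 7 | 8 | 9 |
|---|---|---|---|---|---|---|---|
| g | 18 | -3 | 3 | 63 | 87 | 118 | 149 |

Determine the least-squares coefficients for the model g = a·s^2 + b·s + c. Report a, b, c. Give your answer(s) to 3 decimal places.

a = 2.004, b = -1.032, c = -3.303

Sums needed: Σs^2·s^2 = 14452, Σs^2·s = 1782, Σs^2 = 244, Σs·s = 244, Σs = 30, Σ1 = 7.
Moment sums: Σs^2·g = 26323, Σs·g = 3221, Σg = 435.
Row-reducing yields a = 1012445/505122, b = -173679/168374, c = -834100/252561.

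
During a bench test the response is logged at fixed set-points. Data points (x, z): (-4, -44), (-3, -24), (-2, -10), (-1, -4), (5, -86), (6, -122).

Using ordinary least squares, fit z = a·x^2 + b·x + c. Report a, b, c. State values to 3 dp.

AᵀA·[a, b, c]ᵀ = Aᵀz reads: 2275·a + 241·b + 91·c = -7506;  241·a + 91·b + 1·c = -890;  91·a + 1·b + 6·c = -290.
(Σx^2·x^2 = 2275, Σx^2·x = 241, Σx^2 = 91, Σx·x = 91, Σx = 1, Σ1 = 6, Σx^2·z = -7506, Σx·z = -890, Σz = -290.)
Inverting the 3×3 Gram matrix, [a, b, c]ᵀ = [-27661/9084, -15401/9084, -1414/757]ᵀ.

a = -3.045, b = -1.695, c = -1.868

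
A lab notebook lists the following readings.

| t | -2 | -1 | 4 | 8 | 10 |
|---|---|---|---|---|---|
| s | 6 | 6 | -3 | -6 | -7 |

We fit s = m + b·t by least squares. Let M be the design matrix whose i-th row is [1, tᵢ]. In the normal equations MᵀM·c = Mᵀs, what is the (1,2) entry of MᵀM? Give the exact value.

Row 1 ↔ basis 1, column 2 ↔ basis t, so (MᵀM)_{1,2} = Σᵢ t = (1)·(-2) + (1)·(-1) + (1)·(4) + (1)·(8) + (1)·(10) = 19.

19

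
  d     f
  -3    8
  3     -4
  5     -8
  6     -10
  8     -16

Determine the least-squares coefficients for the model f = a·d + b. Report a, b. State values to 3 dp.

a = -2.119, b = 2.051

AᵀA·[a, b]ᵀ = Aᵀf reads: 143·a + 19·b = -264;  19·a + 5·b = -30.
(Σd·d = 143, Σd = 19, Σ1 = 5, Σd·f = -264, Σf = -30.)
Eliminating b: 5·(row 1) − 19·(row 2) gives 354·a = 5·(-264) − 19·(-30) = -750, so a = -125/59.
Then b = ((-30) − 19·(-125/59))/5 = 121/59.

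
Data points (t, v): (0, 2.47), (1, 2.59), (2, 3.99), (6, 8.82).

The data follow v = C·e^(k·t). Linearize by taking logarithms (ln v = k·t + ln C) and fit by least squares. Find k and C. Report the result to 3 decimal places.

Linearized form: ln v = k·t + ln C. From the 4 transformed points,
Over the data: Σt = 9.0000, Σ(t)² = 41.0000, Σln v = 5.4167, Σt·ln v = 16.7814.
Normal system: [[41.0000, 9.0000]; [9.0000, 4]]·[k, ln C]ᵀ = [16.7814, 5.4167]ᵀ.
Δ = 41.0000·4 − (9.0000)² = 83.0000; k = (16.7814·4 − 9.0000·5.4167)/83.0000 = 0.22139, ln C = (41.0000·5.4167 − 9.0000·16.7814)/83.0000 = 0.85605, so C = exp(0.85605) = 2.35384.

k = 0.221, C = 2.354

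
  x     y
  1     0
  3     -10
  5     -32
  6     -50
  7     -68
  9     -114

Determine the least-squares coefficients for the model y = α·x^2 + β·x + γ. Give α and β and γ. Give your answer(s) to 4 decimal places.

Setting ∂/∂α … = 0 gives: 10965·α + 1441·β + 201·γ = -15256;  1441·α + 201·β + 31·γ = -1992;  201·α + 31·β + 6·γ = -274.
(Σx^2·x^2 = 10965, Σx^2·x = 1441, Σx^2 = 201, Σx·x = 201, Σx = 31, Σ1 = 6, Σx^2·y = -15256, Σx·y = -1992, Σy = -274.)
Solving the 3×3 system (Gaussian elimination) gives α = -3/2, β = 47/70, γ = 39/35.

α = -1.5000, β = 0.6714, γ = 1.1143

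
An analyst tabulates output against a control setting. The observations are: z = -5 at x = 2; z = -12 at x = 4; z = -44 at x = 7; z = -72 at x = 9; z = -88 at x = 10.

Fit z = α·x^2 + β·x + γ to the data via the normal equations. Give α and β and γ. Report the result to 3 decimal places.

Entries of AᵀA: Σx^2·x^2 = 19234, Σx^2·x = 2144, Σx^2 = 250, Σx·x = 250, Σx = 32, Σ1 = 5.
Moment sums: Σx^2·z = -17000, Σx·z = -1894, Σz = -221.
Solving the 3×3 system (Gaussian elimination) gives α = -3349/3517, β = 2989/3517, γ = -7131/3517.

α = -0.952, β = 0.850, γ = -2.028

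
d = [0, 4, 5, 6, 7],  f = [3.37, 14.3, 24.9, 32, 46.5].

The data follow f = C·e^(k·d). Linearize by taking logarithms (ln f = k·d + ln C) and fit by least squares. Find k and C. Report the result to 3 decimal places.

Linearized form: ln f = k·d + ln C. From the 5 transformed points,
XᵀX = [[126.0000, 22.0000]; [22.0000, 5]], rhs = [74.3860, 14.3952]ᵀ  (here Σd = 22.0000, Σ(d)² = 126.0000, Σln f = 14.3952, Σd·ln f = 74.3860).
Slope k = (n·Σd·ln f − Σd·Σln f)/(n·Σ(d)² − (Σd)²) = (5·74.3860 − 22.0000·14.3952)/146.0000 = 0.37832; ln C = (Σln f − k·Σd)/n = 1.21444, so C = exp(1.21444) = 3.36839.

k = 0.378, C = 3.368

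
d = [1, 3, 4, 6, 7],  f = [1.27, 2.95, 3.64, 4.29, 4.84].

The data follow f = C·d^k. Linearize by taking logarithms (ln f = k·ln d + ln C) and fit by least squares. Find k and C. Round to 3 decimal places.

k = 0.685, C = 1.319

With ln fᵢ as the transformed response and ln dᵢ as the regressor:
Σln d = 6.2226, Σ(ln d)² = 10.1257, Σln f = 5.6460, Σln d·ln f = 8.6574.
Equations: 10.1257·k + 6.2226·ln C = 8.6574;  6.2226·k + 5·ln C = 5.6460.
Solving (det = 11.9082): k = 0.68476, ln C = 0.27700, so C = exp(0.27700) = 1.31917.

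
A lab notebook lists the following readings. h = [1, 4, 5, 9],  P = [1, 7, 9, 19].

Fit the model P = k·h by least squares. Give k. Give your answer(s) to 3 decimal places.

Normal-equation sums: Σh·h = 123.
Moment sums: Σh·P = 245.
So MᵀM·[k]ᵀ = MᵀP: [[123]]·[k]ᵀ = [245]ᵀ.
Hence k = 245 / 123 ≈ 1.99187.

k = 1.992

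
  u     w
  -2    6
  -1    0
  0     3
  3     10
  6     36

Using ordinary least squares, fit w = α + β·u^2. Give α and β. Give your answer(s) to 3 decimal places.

Sums needed: Σ1 = 5, Σu^2 = 50, Σu^2·u^2 = 1394.
Right-hand side: Σw = 55, Σu^2·w = 1410.
det = 5·1394 − 50² = 4470.
α = (55·1394 − 50·1410)/4470 = 617/447; β = (5·1410 − 50·55)/4470 = 430/447.

α = 1.380, β = 0.962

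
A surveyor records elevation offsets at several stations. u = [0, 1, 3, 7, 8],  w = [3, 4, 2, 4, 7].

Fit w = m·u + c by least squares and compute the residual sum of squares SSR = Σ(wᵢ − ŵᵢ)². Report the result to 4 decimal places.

SSR = 7.6220

From the data, Σu·u = 123, Σu = 19, Σ1 = 5.
Moment sums: Σu·w = 94, Σw = 20.
AᵀA·[m, c]ᵀ = Aᵀw becomes [[123, 19]; [19, 5]]·[m, c]ᵀ = [94, 20]ᵀ.
det = 123·5 − 19² = 254.
m = (94·5 − 19·20)/254 = 45/127; c = (123·20 − 19·94)/254 = 337/127.
Residuals: 44/127, 126/127, -218/127, -144/127, 192/127; SSR = 968/127.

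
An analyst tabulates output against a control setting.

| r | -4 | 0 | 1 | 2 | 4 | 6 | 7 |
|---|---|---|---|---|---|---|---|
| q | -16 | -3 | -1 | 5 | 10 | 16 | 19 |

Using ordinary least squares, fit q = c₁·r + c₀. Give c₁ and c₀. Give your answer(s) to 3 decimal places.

XᵀX·[c₁, c₀]ᵀ = Xᵀq reads: 122·c₁ + 16·c₀ = 342;  16·c₁ + 7·c₀ = 30.
(Σr·r = 122, Σr = 16, Σ1 = 7, Σr·q = 342, Σq = 30.)
Determinant 122·7 − 16² = 598.
c₁ = (342·7 − 16·30)/598 = 957/299; c₀ = (122·30 − 16·342)/598 = -906/299.

c₁ = 3.201, c₀ = -3.030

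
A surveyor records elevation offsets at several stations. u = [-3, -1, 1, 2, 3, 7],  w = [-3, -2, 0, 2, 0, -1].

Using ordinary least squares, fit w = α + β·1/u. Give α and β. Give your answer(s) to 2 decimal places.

α = -0.86, β = 1.77

Normal-equation sums: Σ1 = 6, Σ1/u = 9/14, Σ1/u·1/u = 4397/1764.
Right-hand side: Σw = -4, Σ1/u·w = 27/7.
Eliminating β: (4397/1764)·(row 1) − (9/14)·(row 2) gives (8551/588)·α = (4397/1764)·(-4) − (9/14)·(27/7) = -10981/882, so α = -21962/25653.
Then β = ((27/7) − (9/14)·(-21962/25653))/(4397/1764) = 15120/8551.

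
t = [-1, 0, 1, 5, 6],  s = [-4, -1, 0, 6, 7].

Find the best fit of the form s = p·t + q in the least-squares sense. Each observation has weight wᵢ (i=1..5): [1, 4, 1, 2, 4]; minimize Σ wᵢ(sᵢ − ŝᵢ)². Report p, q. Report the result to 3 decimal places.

p = 1.418, q = -1.351

Compute the Gram sums: Σwᵢ·t·t = 196, Σwᵢ·t = 34, Σwᵢ·1 = 12.
Moment sums: Σwᵢ·t·s = 232, Σwᵢ·s = 32.
Δ = 196·12 − 34² = 1196.
p = (232·12 − 34·32)/1196 = 424/299; q = (196·32 − 34·232)/1196 = -404/299.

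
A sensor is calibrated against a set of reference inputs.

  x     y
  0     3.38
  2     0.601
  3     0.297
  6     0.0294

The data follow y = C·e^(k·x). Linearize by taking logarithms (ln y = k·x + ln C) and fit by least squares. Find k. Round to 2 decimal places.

Linearized form: ln y = k·x + ln C. From the 4 transformed points,
XᵀX = [[49.0000, 11.0000]; [11.0000, 4]], rhs = [-25.8210, -4.0321]ᵀ  (here Σx = 11.0000, Σ(x)² = 49.0000, Σln y = -4.0321, Σx·ln y = -25.8210).
Δ = 49.0000·4 − (11.0000)² = 75.0000; k = (-25.8210·4 − 11.0000·-4.0321)/75.0000 = -0.78575, ln C = (49.0000·-4.0321 − 11.0000·-25.8210)/75.0000 = 1.15279.

k = -0.79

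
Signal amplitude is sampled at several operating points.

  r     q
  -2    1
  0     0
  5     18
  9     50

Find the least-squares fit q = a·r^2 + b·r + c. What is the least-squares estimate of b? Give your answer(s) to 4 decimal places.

b = 0.8784

The normal equations are: 7202·a + 846·b + 110·c = 4504;  846·a + 110·b + 12·c = 538;  110·a + 12·b + 4·c = 69.
(Σr^2·r^2 = 7202, Σr^2·r = 846, Σr^2 = 110, Σr·r = 110, Σr = 12, Σ1 = 4, Σr^2·q = 4504, Σr·q = 538, Σq = 69.)
Solving the 3×3 system (Gaussian elimination) gives a = 22085/42842, b = 37633/42842, c = 9394/21421.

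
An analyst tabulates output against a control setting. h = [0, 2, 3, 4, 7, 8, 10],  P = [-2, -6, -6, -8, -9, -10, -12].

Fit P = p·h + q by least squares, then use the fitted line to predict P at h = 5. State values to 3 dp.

Entries of XᵀX: Σh·h = 242, Σh = 34, Σ1 = 7.
Right-hand side: Σh·P = -325, ΣP = -53.
XᵀX·[p, q]ᵀ = XᵀP becomes [[242, 34]; [34, 7]]·[p, q]ᵀ = [-325, -53]ᵀ.
Eliminating q: 7·(row 1) − 34·(row 2) gives 538·p = 7·(-325) − 34·(-53) = -473, so p = -473/538.
Then q = ((-53) − 34·(-473/538))/7 = -888/269.
At h = 5: P̂ = (-473/538)·(5) + (-888/269)·(1) = -4141/538.

P̂ = -7.697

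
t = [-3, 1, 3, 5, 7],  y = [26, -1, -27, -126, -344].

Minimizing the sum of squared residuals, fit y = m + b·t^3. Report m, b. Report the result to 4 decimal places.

m = -0.4350, b = -1.0018

Normal-equation sums: Σ1 = 5, Σt^3 = 469, Σt^3·t^3 = 134733.
Right-hand side: Σy = -472, Σt^3·y = -135174.
So AᵀA·[m, b]ᵀ = Aᵀy: [[5, 469]; [469, 134733]]·[m, b]ᵀ = [-472, -135174]ᵀ.
Δ = 5·134733 − 469² = 453704.
m = ((-472)·134733 − 469·(-135174))/453704 = -98685/226852; b = (5·(-135174) − 469·(-472))/453704 = -227251/226852.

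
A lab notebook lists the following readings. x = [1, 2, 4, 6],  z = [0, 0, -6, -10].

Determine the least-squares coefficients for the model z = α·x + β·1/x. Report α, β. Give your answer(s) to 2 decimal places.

α = -1.65, β = 2.57

AᵀA·[α, β]ᵀ = Aᵀz reads: 57·α + 4·β = -84;  4·α + (193/144)·β = -19/6.
det = 57·(193/144) − 4² = 2899/48.
α = ((-84)·(193/144) − 4·(-19/6))/(2899/48) = -4796/2899; β = (57·(-19/6) − 4·(-84))/(2899/48) = 7464/2899.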